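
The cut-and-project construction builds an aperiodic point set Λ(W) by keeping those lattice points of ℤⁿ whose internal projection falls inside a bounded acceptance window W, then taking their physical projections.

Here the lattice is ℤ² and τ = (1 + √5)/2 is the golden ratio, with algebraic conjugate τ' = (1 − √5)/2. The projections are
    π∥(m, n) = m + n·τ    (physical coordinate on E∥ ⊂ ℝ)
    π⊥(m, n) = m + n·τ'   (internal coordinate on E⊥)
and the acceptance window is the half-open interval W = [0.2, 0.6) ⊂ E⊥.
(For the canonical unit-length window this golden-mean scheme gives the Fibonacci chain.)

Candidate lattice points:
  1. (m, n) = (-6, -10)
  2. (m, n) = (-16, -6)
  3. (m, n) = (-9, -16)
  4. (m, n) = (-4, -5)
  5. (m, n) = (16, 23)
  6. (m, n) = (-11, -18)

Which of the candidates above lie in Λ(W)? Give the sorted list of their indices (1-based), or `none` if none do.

Numerically τ ≈ 1.61803 and τ' = −1/τ ≈ -0.61803.
candidate 1: (m,n)=(-6,-10) → π∥ = -6-10·τ ≈ -22.18034, π⊥ = -6-10·τ' ≈ 0.18034 ∉ [0.2, 0.6) ⇒ out
candidate 2: (m,n)=(-16,-6) → π∥ = -16-6·τ ≈ -25.70820, π⊥ = -16-6·τ' ≈ -12.29180 ∉ [0.2, 0.6) ⇒ out
candidate 3: (m,n)=(-9,-16) → π∥ = -9-16·τ ≈ -34.88854, π⊥ = -9-16·τ' ≈ 0.88854 ∉ [0.2, 0.6) ⇒ out
candidate 4: (m,n)=(-4,-5) → π∥ = -4-5·τ ≈ -12.09017, π⊥ = -4-5·τ' ≈ -0.90983 ∉ [0.2, 0.6) ⇒ out
candidate 5: (m,n)=(16,23) → π∥ = 16+23·τ ≈ 53.21478, π⊥ = 16+23·τ' ≈ 1.78522 ∉ [0.2, 0.6) ⇒ out
candidate 6: (m,n)=(-11,-18) → π∥ = -11-18·τ ≈ -40.12461, π⊥ = -11-18·τ' ≈ 0.12461 ∉ [0.2, 0.6) ⇒ out

none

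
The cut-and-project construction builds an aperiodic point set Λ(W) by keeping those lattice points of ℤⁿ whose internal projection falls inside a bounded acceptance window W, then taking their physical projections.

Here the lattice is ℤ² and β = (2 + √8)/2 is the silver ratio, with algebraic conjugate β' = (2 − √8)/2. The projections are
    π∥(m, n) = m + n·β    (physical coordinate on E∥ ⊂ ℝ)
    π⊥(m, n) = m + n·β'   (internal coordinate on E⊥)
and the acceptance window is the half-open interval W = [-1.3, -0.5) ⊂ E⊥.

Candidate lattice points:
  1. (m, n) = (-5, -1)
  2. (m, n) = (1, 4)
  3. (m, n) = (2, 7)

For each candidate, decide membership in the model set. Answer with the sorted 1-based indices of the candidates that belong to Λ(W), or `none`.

Numerically β ≈ 2.41421 and β' = −1/β ≈ -0.41421.
#1 (-5,-1): internal coord -5 + (-1)·β' = -4.58579; -4.58579 ∉ [-1.3, -0.5) → out
#2 (1,4): internal coord 1 + (4)·β' = -0.65685; -0.65685 ∈ [-1.3, -0.5) → IN Λ
#3 (2,7): internal coord 2 + (7)·β' = -0.89949; -0.89949 ∈ [-1.3, -0.5) → IN Λ

2, 3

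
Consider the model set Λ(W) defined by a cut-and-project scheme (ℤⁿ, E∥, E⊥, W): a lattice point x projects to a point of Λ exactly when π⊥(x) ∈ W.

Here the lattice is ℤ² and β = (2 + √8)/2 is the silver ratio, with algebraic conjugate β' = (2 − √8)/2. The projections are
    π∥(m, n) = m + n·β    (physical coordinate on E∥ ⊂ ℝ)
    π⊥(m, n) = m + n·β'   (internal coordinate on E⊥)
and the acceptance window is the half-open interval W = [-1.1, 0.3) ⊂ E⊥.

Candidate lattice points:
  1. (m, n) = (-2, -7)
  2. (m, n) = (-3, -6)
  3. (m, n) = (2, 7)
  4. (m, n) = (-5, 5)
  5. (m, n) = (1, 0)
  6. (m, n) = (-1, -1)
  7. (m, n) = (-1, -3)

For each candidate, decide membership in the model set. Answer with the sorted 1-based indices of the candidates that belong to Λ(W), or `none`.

Numerically β ≈ 2.4142 and β' = −1/β ≈ -0.4142.
candidate 1: (m,n)=(-2,-7) → π∥ = -2-7·β ≈ -18.8995, π⊥ = -2-7·β' ≈ 0.8995 ∉ [-1.1, 0.3) ⇒ out
candidate 2: (m,n)=(-3,-6) → π∥ = -3-6·β ≈ -17.4853, π⊥ = -3-6·β' ≈ -0.5147 ∈ [-1.1, 0.3) ⇒ IN Λ
candidate 3: (m,n)=(2,7) → π∥ = 2+7·β ≈ 18.8995, π⊥ = 2+7·β' ≈ -0.8995 ∈ [-1.1, 0.3) ⇒ IN Λ
candidate 4: (m,n)=(-5,5) → π∥ = -5+5·β ≈ 7.0711, π⊥ = -5+5·β' ≈ -7.0711 ∉ [-1.1, 0.3) ⇒ out
candidate 5: (m,n)=(1,0) → π∥ = 1+0·β ≈ 1.0000, π⊥ = 1+0·β' ≈ 1.0000 ∉ [-1.1, 0.3) ⇒ out
candidate 6: (m,n)=(-1,-1) → π∥ = -1-1·β ≈ -3.4142, π⊥ = -1-1·β' ≈ -0.5858 ∈ [-1.1, 0.3) ⇒ IN Λ
candidate 7: (m,n)=(-1,-3) → π∥ = -1-3·β ≈ -8.2426, π⊥ = -1-3·β' ≈ 0.2426 ∈ [-1.1, 0.3) ⇒ IN Λ

2, 3, 6, 7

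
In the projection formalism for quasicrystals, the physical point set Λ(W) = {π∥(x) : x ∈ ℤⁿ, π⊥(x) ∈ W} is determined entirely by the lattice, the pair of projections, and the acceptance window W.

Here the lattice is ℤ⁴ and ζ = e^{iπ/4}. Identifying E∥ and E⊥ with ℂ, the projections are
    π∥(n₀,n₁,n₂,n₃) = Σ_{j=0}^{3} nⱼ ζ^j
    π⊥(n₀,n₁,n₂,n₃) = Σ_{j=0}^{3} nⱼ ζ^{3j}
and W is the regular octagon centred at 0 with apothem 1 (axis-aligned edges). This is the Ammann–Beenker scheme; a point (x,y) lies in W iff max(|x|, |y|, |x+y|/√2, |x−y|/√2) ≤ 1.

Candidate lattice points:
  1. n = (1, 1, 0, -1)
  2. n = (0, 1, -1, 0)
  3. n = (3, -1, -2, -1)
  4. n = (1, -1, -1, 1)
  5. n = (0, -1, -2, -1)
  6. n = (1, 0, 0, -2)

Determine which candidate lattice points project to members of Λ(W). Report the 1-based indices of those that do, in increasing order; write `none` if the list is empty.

π⊥(n) = n₀ + n₁ζ³ + n₂ζ⁶ + n₃ζ⁹ where ζ = e^{iπ/4}.
candidate 1: n = (1, 1, 0, -1) → π⊥ ≈ (-0.41421, +0.00000); max(|x|,|y|,|x±y|/√2) = 0.41421 ≤ 1 ⇒ ∈ W
candidate 2: n = (0, 1, -1, 0) → π⊥ ≈ (-0.70711, +1.70711); max(|x|,|y|,|x±y|/√2) = 1.70711 > 1 ⇒ ∉ W
candidate 3: n = (3, -1, -2, -1) → π⊥ ≈ (+3.00000, +0.58579); max(|x|,|y|,|x±y|/√2) = 3.00000 > 1 ⇒ ∉ W
candidate 4: n = (1, -1, -1, 1) → π⊥ ≈ (+2.41421, +1.00000); max(|x|,|y|,|x±y|/√2) = 2.41421 > 1 ⇒ ∉ W
candidate 5: n = (0, -1, -2, -1) → π⊥ ≈ (+0.00000, +0.58579); max(|x|,|y|,|x±y|/√2) = 0.58579 ≤ 1 ⇒ ∈ W
candidate 6: n = (1, 0, 0, -2) → π⊥ ≈ (-0.41421, -1.41421); max(|x|,|y|,|x±y|/√2) = 1.41421 > 1 ⇒ ∉ W

1, 5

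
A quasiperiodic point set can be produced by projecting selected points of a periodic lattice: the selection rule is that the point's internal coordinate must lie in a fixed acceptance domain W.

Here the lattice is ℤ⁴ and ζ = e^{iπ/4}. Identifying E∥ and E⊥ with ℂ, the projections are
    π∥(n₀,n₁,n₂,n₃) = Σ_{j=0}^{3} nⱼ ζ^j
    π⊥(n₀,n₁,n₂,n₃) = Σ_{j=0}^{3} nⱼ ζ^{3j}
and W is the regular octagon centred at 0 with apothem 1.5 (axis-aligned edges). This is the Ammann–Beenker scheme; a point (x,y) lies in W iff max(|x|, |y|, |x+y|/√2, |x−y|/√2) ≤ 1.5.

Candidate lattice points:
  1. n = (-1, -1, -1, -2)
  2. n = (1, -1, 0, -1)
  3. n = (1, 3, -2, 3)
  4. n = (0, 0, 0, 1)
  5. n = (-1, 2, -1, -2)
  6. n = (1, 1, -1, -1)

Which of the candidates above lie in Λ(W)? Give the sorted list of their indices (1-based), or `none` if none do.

With ζ = e^{iπ/4} the internal vectors are ζ^0,ζ^3,ζ^6,ζ^9.
#1 (-1, -1, -1, -2): internal (-1.7071, -1.1213); octagon support 2.0000 vs apothem 1.5 → ∉ W
#2 (1, -1, 0, -1): internal (1.0000, -1.4142); octagon support 1.7071 vs apothem 1.5 → ∉ W
#3 (1, 3, -2, 3): internal (1.0000, 6.2426); octagon support 6.2426 vs apothem 1.5 → ∉ W
#4 (0, 0, 0, 1): internal (0.7071, 0.7071); octagon support 1.0000 vs apothem 1.5 → ∈ W
#5 (-1, 2, -1, -2): internal (-3.8284, 1.0000); octagon support 3.8284 vs apothem 1.5 → ∉ W
#6 (1, 1, -1, -1): internal (-0.4142, 1.0000); octagon support 1.0000 vs apothem 1.5 → ∈ W

4, 6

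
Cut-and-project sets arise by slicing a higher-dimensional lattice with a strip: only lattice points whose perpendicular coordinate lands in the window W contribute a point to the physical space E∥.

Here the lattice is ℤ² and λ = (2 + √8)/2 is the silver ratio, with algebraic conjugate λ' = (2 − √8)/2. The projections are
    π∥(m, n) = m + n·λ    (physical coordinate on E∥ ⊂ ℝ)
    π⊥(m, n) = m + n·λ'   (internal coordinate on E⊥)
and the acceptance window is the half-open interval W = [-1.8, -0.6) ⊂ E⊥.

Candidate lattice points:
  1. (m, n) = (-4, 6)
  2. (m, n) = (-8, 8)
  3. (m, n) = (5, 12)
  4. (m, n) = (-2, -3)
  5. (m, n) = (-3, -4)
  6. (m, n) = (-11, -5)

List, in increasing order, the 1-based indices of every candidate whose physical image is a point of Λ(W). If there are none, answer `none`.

Numerically λ ≈ 2.41421 and λ' = −1/λ ≈ -0.41421.
[1] lift (-4,6): star map gives -6.48528; window check -1.8 ≤ -6.48528 < -0.6 is false → out
[2] lift (-8,8): star map gives -11.31371; window check -1.8 ≤ -11.31371 < -0.6 is false → out
[3] lift (5,12): star map gives 0.02944; window check -1.8 ≤ 0.02944 < -0.6 is false → out
[4] lift (-2,-3): star map gives -0.75736; window check -1.8 ≤ -0.75736 < -0.6 is true → IN Λ
[5] lift (-3,-4): star map gives -1.34315; window check -1.8 ≤ -1.34315 < -0.6 is true → IN Λ
[6] lift (-11,-5): star map gives -8.92893; window check -1.8 ≤ -8.92893 < -0.6 is false → out

4, 5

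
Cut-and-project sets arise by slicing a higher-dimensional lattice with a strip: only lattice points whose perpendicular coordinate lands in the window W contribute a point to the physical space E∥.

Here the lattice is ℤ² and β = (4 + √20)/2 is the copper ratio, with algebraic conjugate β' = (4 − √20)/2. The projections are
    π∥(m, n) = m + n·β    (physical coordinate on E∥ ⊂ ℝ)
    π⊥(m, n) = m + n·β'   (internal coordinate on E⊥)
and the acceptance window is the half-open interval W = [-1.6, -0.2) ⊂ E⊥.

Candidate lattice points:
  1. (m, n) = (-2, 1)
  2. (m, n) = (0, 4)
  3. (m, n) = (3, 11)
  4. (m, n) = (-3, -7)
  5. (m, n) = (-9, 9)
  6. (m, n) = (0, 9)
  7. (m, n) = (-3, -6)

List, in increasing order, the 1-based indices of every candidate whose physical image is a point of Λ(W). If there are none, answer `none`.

2, 4, 7

Numerically β ≈ 4.23607 and β' = −1/β ≈ -0.23607.
#1 (-2,1): internal coord -2 + (1)·β' = -2.23607; -2.23607 ∉ [-1.6, -0.2) → out
#2 (0,4): internal coord 0 + (4)·β' = -0.94427; -0.94427 ∈ [-1.6, -0.2) → IN Λ
#3 (3,11): internal coord 3 + (11)·β' = +0.40325; +0.40325 ∉ [-1.6, -0.2) → out
#4 (-3,-7): internal coord -3 + (-7)·β' = -1.34752; -1.34752 ∈ [-1.6, -0.2) → IN Λ
#5 (-9,9): internal coord -9 + (9)·β' = -11.12461; -11.12461 ∉ [-1.6, -0.2) → out
#6 (0,9): internal coord 0 + (9)·β' = -2.12461; -2.12461 ∉ [-1.6, -0.2) → out
#7 (-3,-6): internal coord -3 + (-6)·β' = -1.58359; -1.58359 ∈ [-1.6, -0.2) → IN Λ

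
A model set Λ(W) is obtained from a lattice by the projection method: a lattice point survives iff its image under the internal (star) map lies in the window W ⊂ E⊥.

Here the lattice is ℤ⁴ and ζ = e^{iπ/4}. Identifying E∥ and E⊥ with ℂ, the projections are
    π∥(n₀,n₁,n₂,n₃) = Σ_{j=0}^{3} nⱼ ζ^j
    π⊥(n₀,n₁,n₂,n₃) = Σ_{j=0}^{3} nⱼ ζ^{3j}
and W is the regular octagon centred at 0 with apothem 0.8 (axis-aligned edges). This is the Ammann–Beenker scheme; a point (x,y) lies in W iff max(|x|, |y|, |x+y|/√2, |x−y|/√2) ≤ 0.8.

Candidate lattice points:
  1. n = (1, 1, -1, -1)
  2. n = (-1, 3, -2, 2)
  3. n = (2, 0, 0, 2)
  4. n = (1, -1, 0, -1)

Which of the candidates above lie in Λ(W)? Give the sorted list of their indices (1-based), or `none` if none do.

none

Internal map: ζ^{3j} for j=0..3 gives (1,0), (−√2/2,√2/2), (0,−1), (√2/2,√2/2).
#1 (1, 1, -1, -1): internal (-0.414214, 1.000000); octagon support 1.000000 vs apothem 0.8 → ∉ W
#2 (-1, 3, -2, 2): internal (-1.707107, 5.535534); octagon support 5.535534 vs apothem 0.8 → ∉ W
#3 (2, 0, 0, 2): internal (3.414214, 1.414214); octagon support 3.414214 vs apothem 0.8 → ∉ W
#4 (1, -1, 0, -1): internal (1.000000, -1.414214); octagon support 1.707107 vs apothem 0.8 → ∉ W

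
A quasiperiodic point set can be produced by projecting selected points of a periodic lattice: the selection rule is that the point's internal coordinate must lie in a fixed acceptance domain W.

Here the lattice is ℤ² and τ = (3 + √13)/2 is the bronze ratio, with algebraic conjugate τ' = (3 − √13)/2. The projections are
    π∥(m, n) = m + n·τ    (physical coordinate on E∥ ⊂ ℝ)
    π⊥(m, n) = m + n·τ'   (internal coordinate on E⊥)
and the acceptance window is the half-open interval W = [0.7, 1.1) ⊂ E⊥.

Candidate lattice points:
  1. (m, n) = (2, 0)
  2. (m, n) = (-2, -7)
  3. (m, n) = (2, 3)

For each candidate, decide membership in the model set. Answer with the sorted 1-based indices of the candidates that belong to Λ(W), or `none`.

3

τ' = (3−√13)/2 ≈ -0.3028.
candidate 1: (m,n)=(2,0) → π∥ = 2+0·τ ≈ 2.0000, π⊥ = 2+0·τ' ≈ 2.0000 ∉ [0.7, 1.1) ⇒ out
candidate 2: (m,n)=(-2,-7) → π∥ = -2-7·τ ≈ -25.1194, π⊥ = -2-7·τ' ≈ 0.1194 ∉ [0.7, 1.1) ⇒ out
candidate 3: (m,n)=(2,3) → π∥ = 2+3·τ ≈ 11.9083, π⊥ = 2+3·τ' ≈ 1.0917 ∈ [0.7, 1.1) ⇒ IN Λ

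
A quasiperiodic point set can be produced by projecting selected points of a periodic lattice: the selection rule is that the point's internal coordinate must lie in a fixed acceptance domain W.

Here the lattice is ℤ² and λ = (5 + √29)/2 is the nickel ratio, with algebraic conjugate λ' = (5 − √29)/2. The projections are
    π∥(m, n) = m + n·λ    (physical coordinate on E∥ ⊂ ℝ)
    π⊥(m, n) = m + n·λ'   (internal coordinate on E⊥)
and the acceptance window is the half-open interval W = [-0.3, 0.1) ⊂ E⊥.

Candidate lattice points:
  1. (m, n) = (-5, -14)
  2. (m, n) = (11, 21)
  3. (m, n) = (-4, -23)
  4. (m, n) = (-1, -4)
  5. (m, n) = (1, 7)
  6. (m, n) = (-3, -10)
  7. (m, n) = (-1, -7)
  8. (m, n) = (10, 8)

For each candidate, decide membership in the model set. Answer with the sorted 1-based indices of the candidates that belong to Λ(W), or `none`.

4

λ' = (5−√29)/2 ≈ -0.192582.
#1 (-5,-14): internal coord -5 + (-14)·λ' = -2.303846; -2.303846 ∉ [-0.3, 0.1) → out
#2 (11,21): internal coord 11 + (21)·λ' = +6.955770; +6.955770 ∉ [-0.3, 0.1) → out
#3 (-4,-23): internal coord -4 + (-23)·λ' = +0.429395; +0.429395 ∉ [-0.3, 0.1) → out
#4 (-1,-4): internal coord -1 + (-4)·λ' = -0.229670; -0.229670 ∈ [-0.3, 0.1) → IN Λ
#5 (1,7): internal coord 1 + (7)·λ' = -0.348077; -0.348077 ∉ [-0.3, 0.1) → out
#6 (-3,-10): internal coord -3 + (-10)·λ' = -1.074176; -1.074176 ∉ [-0.3, 0.1) → out
#7 (-1,-7): internal coord -1 + (-7)·λ' = +0.348077; +0.348077 ∉ [-0.3, 0.1) → out
#8 (10,8): internal coord 10 + (8)·λ' = +8.459341; +8.459341 ∉ [-0.3, 0.1) → out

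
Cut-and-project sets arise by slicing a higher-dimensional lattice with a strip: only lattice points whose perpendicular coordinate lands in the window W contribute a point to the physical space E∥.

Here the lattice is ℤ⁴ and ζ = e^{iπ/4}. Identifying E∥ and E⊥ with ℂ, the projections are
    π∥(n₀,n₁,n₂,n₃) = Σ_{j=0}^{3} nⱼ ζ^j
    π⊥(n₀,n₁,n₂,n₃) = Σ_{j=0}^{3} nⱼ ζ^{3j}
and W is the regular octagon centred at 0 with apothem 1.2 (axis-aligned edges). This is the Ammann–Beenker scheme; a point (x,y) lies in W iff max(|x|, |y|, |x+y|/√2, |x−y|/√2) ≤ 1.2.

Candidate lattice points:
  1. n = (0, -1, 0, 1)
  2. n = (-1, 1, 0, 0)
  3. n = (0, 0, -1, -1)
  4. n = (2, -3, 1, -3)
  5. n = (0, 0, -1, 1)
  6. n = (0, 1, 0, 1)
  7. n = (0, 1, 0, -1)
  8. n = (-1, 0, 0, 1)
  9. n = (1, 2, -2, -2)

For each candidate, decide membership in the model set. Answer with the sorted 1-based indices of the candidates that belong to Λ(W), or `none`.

With ζ = e^{iπ/4} the internal vectors are ζ^0,ζ^3,ζ^6,ζ^9.
candidate 1: n = (0, -1, 0, 1) → π⊥ ≈ (+1.414214, +0.000000); max(|x|,|y|,|x±y|/√2) = 1.414214 > 1.2 ⇒ ∉ W
candidate 2: n = (-1, 1, 0, 0) → π⊥ ≈ (-1.707107, +0.707107); max(|x|,|y|,|x±y|/√2) = 1.707107 > 1.2 ⇒ ∉ W
candidate 3: n = (0, 0, -1, -1) → π⊥ ≈ (-0.707107, +0.292893); max(|x|,|y|,|x±y|/√2) = 0.707107 ≤ 1.2 ⇒ ∈ W
candidate 4: n = (2, -3, 1, -3) → π⊥ ≈ (+2.000000, -5.242641); max(|x|,|y|,|x±y|/√2) = 5.242641 > 1.2 ⇒ ∉ W
candidate 5: n = (0, 0, -1, 1) → π⊥ ≈ (+0.707107, +1.707107); max(|x|,|y|,|x±y|/√2) = 1.707107 > 1.2 ⇒ ∉ W
candidate 6: n = (0, 1, 0, 1) → π⊥ ≈ (+0.000000, +1.414214); max(|x|,|y|,|x±y|/√2) = 1.414214 > 1.2 ⇒ ∉ W
candidate 7: n = (0, 1, 0, -1) → π⊥ ≈ (-1.414214, +0.000000); max(|x|,|y|,|x±y|/√2) = 1.414214 > 1.2 ⇒ ∉ W
candidate 8: n = (-1, 0, 0, 1) → π⊥ ≈ (-0.292893, +0.707107); max(|x|,|y|,|x±y|/√2) = 0.707107 ≤ 1.2 ⇒ ∈ W
candidate 9: n = (1, 2, -2, -2) → π⊥ ≈ (-1.828427, +2.000000); max(|x|,|y|,|x±y|/√2) = 2.707107 > 1.2 ⇒ ∉ W

3, 8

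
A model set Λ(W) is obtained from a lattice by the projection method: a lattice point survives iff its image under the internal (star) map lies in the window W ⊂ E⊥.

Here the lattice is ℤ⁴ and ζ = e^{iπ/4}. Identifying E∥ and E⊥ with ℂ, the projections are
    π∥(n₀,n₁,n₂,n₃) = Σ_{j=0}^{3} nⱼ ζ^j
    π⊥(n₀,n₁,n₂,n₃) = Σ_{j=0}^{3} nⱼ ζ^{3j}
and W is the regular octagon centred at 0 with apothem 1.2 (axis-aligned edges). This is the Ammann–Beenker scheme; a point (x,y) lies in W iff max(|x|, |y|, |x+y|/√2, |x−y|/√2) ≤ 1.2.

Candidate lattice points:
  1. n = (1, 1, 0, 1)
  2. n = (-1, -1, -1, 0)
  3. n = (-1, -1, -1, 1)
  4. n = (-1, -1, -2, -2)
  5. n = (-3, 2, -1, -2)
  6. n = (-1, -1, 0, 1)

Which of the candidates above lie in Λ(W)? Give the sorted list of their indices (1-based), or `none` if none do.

2, 3, 6

With ζ = e^{iπ/4} the internal vectors are ζ^0,ζ^3,ζ^6,ζ^9.
candidate 1: n = (1, 1, 0, 1) → π⊥ ≈ (+1.000000, +1.414214); max(|x|,|y|,|x±y|/√2) = 1.707107 > 1.2 ⇒ ∉ W
candidate 2: n = (-1, -1, -1, 0) → π⊥ ≈ (-0.292893, +0.292893); max(|x|,|y|,|x±y|/√2) = 0.414214 ≤ 1.2 ⇒ ∈ W
candidate 3: n = (-1, -1, -1, 1) → π⊥ ≈ (+0.414214, +1.000000); max(|x|,|y|,|x±y|/√2) = 1.000000 ≤ 1.2 ⇒ ∈ W
candidate 4: n = (-1, -1, -2, -2) → π⊥ ≈ (-1.707107, -0.121320); max(|x|,|y|,|x±y|/√2) = 1.707107 > 1.2 ⇒ ∉ W
candidate 5: n = (-3, 2, -1, -2) → π⊥ ≈ (-5.828427, +1.000000); max(|x|,|y|,|x±y|/√2) = 5.828427 > 1.2 ⇒ ∉ W
candidate 6: n = (-1, -1, 0, 1) → π⊥ ≈ (+0.414214, +0.000000); max(|x|,|y|,|x±y|/√2) = 0.414214 ≤ 1.2 ⇒ ∈ W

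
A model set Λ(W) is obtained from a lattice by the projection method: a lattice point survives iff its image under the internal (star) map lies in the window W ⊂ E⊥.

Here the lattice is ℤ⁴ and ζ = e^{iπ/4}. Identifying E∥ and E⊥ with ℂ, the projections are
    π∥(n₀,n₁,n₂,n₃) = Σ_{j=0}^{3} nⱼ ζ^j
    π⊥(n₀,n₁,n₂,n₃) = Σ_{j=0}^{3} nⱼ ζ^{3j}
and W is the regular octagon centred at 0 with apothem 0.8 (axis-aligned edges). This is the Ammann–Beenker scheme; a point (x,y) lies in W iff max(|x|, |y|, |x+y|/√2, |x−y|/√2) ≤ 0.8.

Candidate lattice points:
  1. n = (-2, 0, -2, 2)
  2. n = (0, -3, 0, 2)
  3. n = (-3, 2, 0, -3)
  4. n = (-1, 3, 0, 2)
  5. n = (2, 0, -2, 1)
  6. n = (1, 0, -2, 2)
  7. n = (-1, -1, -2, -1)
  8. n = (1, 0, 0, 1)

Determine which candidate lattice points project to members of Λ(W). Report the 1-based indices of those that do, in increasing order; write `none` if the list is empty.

none

Internal map: ζ^{3j} for j=0..3 gives (1,0), (−√2/2,√2/2), (0,−1), (√2/2,√2/2).
candidate 1: n = (-2, 0, -2, 2) → π⊥ ≈ (-0.58579, +3.41421); max(|x|,|y|,|x±y|/√2) = 3.41421 > 0.8 ⇒ ∉ W
candidate 2: n = (0, -3, 0, 2) → π⊥ ≈ (+3.53553, -0.70711); max(|x|,|y|,|x±y|/√2) = 3.53553 > 0.8 ⇒ ∉ W
candidate 3: n = (-3, 2, 0, -3) → π⊥ ≈ (-6.53553, -0.70711); max(|x|,|y|,|x±y|/√2) = 6.53553 > 0.8 ⇒ ∉ W
candidate 4: n = (-1, 3, 0, 2) → π⊥ ≈ (-1.70711, +3.53553); max(|x|,|y|,|x±y|/√2) = 3.70711 > 0.8 ⇒ ∉ W
candidate 5: n = (2, 0, -2, 1) → π⊥ ≈ (+2.70711, +2.70711); max(|x|,|y|,|x±y|/√2) = 3.82843 > 0.8 ⇒ ∉ W
candidate 6: n = (1, 0, -2, 2) → π⊥ ≈ (+2.41421, +3.41421); max(|x|,|y|,|x±y|/√2) = 4.12132 > 0.8 ⇒ ∉ W
candidate 7: n = (-1, -1, -2, -1) → π⊥ ≈ (-1.00000, +0.58579); max(|x|,|y|,|x±y|/√2) = 1.12132 > 0.8 ⇒ ∉ W
candidate 8: n = (1, 0, 0, 1) → π⊥ ≈ (+1.70711, +0.70711); max(|x|,|y|,|x±y|/√2) = 1.70711 > 0.8 ⇒ ∉ W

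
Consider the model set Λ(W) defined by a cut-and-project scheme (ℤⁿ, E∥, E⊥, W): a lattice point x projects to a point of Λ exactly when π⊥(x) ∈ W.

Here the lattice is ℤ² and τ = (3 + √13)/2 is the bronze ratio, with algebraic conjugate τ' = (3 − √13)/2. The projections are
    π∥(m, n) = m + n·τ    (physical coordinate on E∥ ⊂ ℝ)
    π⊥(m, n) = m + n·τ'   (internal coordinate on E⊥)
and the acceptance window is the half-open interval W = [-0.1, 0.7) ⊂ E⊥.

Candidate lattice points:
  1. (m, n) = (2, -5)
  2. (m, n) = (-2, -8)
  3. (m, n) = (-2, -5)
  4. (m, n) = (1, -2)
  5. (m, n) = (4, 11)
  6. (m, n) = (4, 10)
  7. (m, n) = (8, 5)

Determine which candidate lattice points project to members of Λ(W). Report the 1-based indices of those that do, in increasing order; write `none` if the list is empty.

2, 5

Numerically τ ≈ 3.302776 and τ' = −1/τ ≈ -0.302776.
candidate 1: (m,n)=(2,-5) → π∥ = 2-5·τ ≈ -14.513878, π⊥ = 2-5·τ' ≈ 3.513878 ∉ [-0.1, 0.7) ⇒ out
candidate 2: (m,n)=(-2,-8) → π∥ = -2-8·τ ≈ -28.422205, π⊥ = -2-8·τ' ≈ 0.422205 ∈ [-0.1, 0.7) ⇒ IN Λ
candidate 3: (m,n)=(-2,-5) → π∥ = -2-5·τ ≈ -18.513878, π⊥ = -2-5·τ' ≈ -0.486122 ∉ [-0.1, 0.7) ⇒ out
candidate 4: (m,n)=(1,-2) → π∥ = 1-2·τ ≈ -5.605551, π⊥ = 1-2·τ' ≈ 1.605551 ∉ [-0.1, 0.7) ⇒ out
candidate 5: (m,n)=(4,11) → π∥ = 4+11·τ ≈ 40.330532, π⊥ = 4+11·τ' ≈ 0.669468 ∈ [-0.1, 0.7) ⇒ IN Λ
candidate 6: (m,n)=(4,10) → π∥ = 4+10·τ ≈ 37.027756, π⊥ = 4+10·τ' ≈ 0.972244 ∉ [-0.1, 0.7) ⇒ out
candidate 7: (m,n)=(8,5) → π∥ = 8+5·τ ≈ 24.513878, π⊥ = 8+5·τ' ≈ 6.486122 ∉ [-0.1, 0.7) ⇒ out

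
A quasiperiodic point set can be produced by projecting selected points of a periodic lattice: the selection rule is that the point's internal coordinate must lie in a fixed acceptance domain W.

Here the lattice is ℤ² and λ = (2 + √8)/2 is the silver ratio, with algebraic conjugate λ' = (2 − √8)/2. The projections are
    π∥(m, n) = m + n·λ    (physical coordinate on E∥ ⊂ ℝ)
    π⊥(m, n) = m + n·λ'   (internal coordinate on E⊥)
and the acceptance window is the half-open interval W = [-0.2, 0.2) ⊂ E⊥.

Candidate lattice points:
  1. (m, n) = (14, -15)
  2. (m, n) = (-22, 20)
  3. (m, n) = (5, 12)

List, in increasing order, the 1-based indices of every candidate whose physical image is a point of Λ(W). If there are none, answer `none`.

3

λ' = (2−√8)/2 ≈ -0.414214.
[1] lift (14,-15): star map gives 20.213203; window check -0.2 ≤ 20.213203 < 0.2 is false → out
[2] lift (-22,20): star map gives -30.284271; window check -0.2 ≤ -30.284271 < 0.2 is false → out
[3] lift (5,12): star map gives 0.029437; window check -0.2 ≤ 0.029437 < 0.2 is true → IN Λ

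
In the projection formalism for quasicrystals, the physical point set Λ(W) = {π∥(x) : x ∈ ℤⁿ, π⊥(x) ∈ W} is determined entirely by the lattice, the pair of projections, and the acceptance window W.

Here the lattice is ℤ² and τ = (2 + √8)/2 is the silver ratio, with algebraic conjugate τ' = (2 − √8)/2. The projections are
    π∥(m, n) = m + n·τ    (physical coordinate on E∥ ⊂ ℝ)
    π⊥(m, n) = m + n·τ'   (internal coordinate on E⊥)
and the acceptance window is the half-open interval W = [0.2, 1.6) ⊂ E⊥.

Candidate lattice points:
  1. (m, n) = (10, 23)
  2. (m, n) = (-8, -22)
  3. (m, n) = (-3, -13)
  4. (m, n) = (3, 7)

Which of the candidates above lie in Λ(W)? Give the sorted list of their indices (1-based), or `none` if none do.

1, 2

τ' = (2−√8)/2 ≈ -0.41421.
candidate 1: (m,n)=(10,23) → π∥ = 10+23·τ ≈ 65.52691, π⊥ = 10+23·τ' ≈ 0.47309 ∈ [0.2, 1.6) ⇒ IN Λ
candidate 2: (m,n)=(-8,-22) → π∥ = -8-22·τ ≈ -61.11270, π⊥ = -8-22·τ' ≈ 1.11270 ∈ [0.2, 1.6) ⇒ IN Λ
candidate 3: (m,n)=(-3,-13) → π∥ = -3-13·τ ≈ -34.38478, π⊥ = -3-13·τ' ≈ 2.38478 ∉ [0.2, 1.6) ⇒ out
candidate 4: (m,n)=(3,7) → π∥ = 3+7·τ ≈ 19.89949, π⊥ = 3+7·τ' ≈ 0.10051 ∉ [0.2, 1.6) ⇒ out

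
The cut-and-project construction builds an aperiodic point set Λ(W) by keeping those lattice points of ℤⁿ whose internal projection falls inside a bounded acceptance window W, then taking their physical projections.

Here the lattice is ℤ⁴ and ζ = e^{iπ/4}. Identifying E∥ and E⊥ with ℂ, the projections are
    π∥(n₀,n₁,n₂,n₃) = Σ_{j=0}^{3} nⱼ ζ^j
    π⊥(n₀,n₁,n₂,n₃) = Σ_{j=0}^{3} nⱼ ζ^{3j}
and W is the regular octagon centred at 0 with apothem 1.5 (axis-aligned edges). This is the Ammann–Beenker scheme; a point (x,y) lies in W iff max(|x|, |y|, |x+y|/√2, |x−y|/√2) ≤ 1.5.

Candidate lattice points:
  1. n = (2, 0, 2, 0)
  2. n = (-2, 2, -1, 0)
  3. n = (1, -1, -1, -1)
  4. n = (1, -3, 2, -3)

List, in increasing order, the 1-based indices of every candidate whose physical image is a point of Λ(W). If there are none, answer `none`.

Internal map: ζ^{3j} for j=0..3 gives (1,0), (−√2/2,√2/2), (0,−1), (√2/2,√2/2).
#1 (2, 0, 2, 0): internal (2.000000, -2.000000); octagon support 2.828427 vs apothem 1.5 → ∉ W
#2 (-2, 2, -1, 0): internal (-3.414214, 2.414214); octagon support 4.121320 vs apothem 1.5 → ∉ W
#3 (1, -1, -1, -1): internal (1.000000, -0.414214); octagon support 1.000000 vs apothem 1.5 → ∈ W
#4 (1, -3, 2, -3): internal (1.000000, -6.242641); octagon support 6.242641 vs apothem 1.5 → ∉ W

3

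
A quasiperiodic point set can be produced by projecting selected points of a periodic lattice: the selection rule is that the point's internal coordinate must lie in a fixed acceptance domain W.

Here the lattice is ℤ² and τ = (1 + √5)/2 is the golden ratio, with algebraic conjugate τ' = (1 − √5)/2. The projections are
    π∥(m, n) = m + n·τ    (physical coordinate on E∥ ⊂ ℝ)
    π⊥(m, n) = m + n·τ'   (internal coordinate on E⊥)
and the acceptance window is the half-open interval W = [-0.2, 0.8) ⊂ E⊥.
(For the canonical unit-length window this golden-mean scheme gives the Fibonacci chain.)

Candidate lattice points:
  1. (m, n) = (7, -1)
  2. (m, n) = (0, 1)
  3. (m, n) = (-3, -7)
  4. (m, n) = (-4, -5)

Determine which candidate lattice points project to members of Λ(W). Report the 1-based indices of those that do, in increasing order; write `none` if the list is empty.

τ' = (1−√5)/2 ≈ -0.61803.
candidate 1: (m,n)=(7,-1) → π∥ = 7-1·τ ≈ 5.38197, π⊥ = 7-1·τ' ≈ 7.61803 ∉ [-0.2, 0.8) ⇒ out
candidate 2: (m,n)=(0,1) → π∥ = 0+1·τ ≈ 1.61803, π⊥ = 0+1·τ' ≈ -0.61803 ∉ [-0.2, 0.8) ⇒ out
candidate 3: (m,n)=(-3,-7) → π∥ = -3-7·τ ≈ -14.32624, π⊥ = -3-7·τ' ≈ 1.32624 ∉ [-0.2, 0.8) ⇒ out
candidate 4: (m,n)=(-4,-5) → π∥ = -4-5·τ ≈ -12.09017, π⊥ = -4-5·τ' ≈ -0.90983 ∉ [-0.2, 0.8) ⇒ out

none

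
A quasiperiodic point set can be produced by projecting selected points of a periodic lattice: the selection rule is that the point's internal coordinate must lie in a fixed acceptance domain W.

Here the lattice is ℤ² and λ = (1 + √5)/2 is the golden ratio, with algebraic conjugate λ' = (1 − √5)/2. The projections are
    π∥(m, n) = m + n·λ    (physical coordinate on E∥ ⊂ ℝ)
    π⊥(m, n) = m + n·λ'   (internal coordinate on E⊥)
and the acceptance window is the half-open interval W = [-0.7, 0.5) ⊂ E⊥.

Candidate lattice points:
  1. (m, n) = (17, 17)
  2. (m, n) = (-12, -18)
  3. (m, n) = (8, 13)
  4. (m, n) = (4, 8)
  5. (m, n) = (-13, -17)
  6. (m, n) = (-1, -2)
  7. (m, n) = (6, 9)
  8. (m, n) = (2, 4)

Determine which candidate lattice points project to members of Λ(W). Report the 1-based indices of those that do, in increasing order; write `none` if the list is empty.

Numerically λ ≈ 1.6180 and λ' = −1/λ ≈ -0.6180.
[1] lift (17,17): star map gives 6.4934; window check -0.7 ≤ 6.4934 < 0.5 is false → out
[2] lift (-12,-18): star map gives -0.8754; window check -0.7 ≤ -0.8754 < 0.5 is false → out
[3] lift (8,13): star map gives -0.0344; window check -0.7 ≤ -0.0344 < 0.5 is true → IN Λ
[4] lift (4,8): star map gives -0.9443; window check -0.7 ≤ -0.9443 < 0.5 is false → out
[5] lift (-13,-17): star map gives -2.4934; window check -0.7 ≤ -2.4934 < 0.5 is false → out
[6] lift (-1,-2): star map gives 0.2361; window check -0.7 ≤ 0.2361 < 0.5 is true → IN Λ
[7] lift (6,9): star map gives 0.4377; window check -0.7 ≤ 0.4377 < 0.5 is true → IN Λ
[8] lift (2,4): star map gives -0.4721; window check -0.7 ≤ -0.4721 < 0.5 is true → IN Λ

3, 6, 7, 8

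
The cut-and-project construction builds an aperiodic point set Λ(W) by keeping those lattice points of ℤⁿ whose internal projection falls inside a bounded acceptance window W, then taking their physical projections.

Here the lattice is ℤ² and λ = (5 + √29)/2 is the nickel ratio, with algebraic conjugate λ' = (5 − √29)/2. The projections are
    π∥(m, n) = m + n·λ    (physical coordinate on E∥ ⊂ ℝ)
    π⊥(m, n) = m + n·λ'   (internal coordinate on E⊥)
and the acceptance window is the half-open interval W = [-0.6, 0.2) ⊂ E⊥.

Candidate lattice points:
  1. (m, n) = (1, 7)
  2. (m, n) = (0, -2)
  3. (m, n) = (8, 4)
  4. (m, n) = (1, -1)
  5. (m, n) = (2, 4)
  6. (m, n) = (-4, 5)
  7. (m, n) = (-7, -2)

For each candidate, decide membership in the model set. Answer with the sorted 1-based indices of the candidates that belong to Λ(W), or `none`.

1

λ' = (5−√29)/2 ≈ -0.1926.
#1 (1,7): internal coord 1 + (7)·λ' = -0.3481; -0.3481 ∈ [-0.6, 0.2) → IN Λ
#2 (0,-2): internal coord 0 + (-2)·λ' = +0.3852; +0.3852 ∉ [-0.6, 0.2) → out
#3 (8,4): internal coord 8 + (4)·λ' = +7.2297; +7.2297 ∉ [-0.6, 0.2) → out
#4 (1,-1): internal coord 1 + (-1)·λ' = +1.1926; +1.1926 ∉ [-0.6, 0.2) → out
#5 (2,4): internal coord 2 + (4)·λ' = +1.2297; +1.2297 ∉ [-0.6, 0.2) → out
#6 (-4,5): internal coord -4 + (5)·λ' = -4.9629; -4.9629 ∉ [-0.6, 0.2) → out
#7 (-7,-2): internal coord -7 + (-2)·λ' = -6.6148; -6.6148 ∉ [-0.6, 0.2) → out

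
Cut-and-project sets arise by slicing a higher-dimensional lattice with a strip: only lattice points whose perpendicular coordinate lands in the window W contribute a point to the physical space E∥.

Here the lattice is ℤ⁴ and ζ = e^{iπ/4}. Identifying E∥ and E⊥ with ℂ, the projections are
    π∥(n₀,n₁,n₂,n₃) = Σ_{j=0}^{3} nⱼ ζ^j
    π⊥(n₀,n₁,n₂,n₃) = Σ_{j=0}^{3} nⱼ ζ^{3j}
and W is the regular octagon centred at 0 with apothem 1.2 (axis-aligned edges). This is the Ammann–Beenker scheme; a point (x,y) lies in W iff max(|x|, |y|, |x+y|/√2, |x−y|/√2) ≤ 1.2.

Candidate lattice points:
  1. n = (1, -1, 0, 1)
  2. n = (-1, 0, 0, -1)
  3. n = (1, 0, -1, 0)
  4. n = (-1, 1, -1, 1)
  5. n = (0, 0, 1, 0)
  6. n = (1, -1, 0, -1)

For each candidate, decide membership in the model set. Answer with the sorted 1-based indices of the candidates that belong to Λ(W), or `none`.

5

Internal map: ζ^{3j} for j=0..3 gives (1,0), (−√2/2,√2/2), (0,−1), (√2/2,√2/2).
candidate 1: n = (1, -1, 0, 1) → π⊥ ≈ (+2.4142, +0.0000); max(|x|,|y|,|x±y|/√2) = 2.4142 > 1.2 ⇒ ∉ W
candidate 2: n = (-1, 0, 0, -1) → π⊥ ≈ (-1.7071, -0.7071); max(|x|,|y|,|x±y|/√2) = 1.7071 > 1.2 ⇒ ∉ W
candidate 3: n = (1, 0, -1, 0) → π⊥ ≈ (+1.0000, +1.0000); max(|x|,|y|,|x±y|/√2) = 1.4142 > 1.2 ⇒ ∉ W
candidate 4: n = (-1, 1, -1, 1) → π⊥ ≈ (-1.0000, +2.4142); max(|x|,|y|,|x±y|/√2) = 2.4142 > 1.2 ⇒ ∉ W
candidate 5: n = (0, 0, 1, 0) → π⊥ ≈ (+0.0000, -1.0000); max(|x|,|y|,|x±y|/√2) = 1.0000 ≤ 1.2 ⇒ ∈ W
candidate 6: n = (1, -1, 0, -1) → π⊥ ≈ (+1.0000, -1.4142); max(|x|,|y|,|x±y|/√2) = 1.7071 > 1.2 ⇒ ∉ W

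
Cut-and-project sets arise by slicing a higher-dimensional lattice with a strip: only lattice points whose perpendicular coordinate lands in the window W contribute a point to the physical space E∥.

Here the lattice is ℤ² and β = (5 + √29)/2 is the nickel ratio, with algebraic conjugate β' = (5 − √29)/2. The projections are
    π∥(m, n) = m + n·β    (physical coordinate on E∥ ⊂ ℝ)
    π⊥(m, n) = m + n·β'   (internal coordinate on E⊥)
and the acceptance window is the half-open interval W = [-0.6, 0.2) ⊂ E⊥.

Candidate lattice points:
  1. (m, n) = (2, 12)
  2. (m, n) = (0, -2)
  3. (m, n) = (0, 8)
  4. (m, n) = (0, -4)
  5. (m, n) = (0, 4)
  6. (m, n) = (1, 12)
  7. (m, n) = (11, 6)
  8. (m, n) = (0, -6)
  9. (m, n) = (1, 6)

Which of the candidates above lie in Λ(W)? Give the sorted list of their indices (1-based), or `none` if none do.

Compute β' = (5−√29)/2 = -0.1926, so π⊥(m,n) = m -0.1926·n.
#1 (2,12): internal coord 2 + (12)·β' = -0.3110; -0.3110 ∈ [-0.6, 0.2) → IN Λ
#2 (0,-2): internal coord 0 + (-2)·β' = +0.3852; +0.3852 ∉ [-0.6, 0.2) → out
#3 (0,8): internal coord 0 + (8)·β' = -1.5407; -1.5407 ∉ [-0.6, 0.2) → out
#4 (0,-4): internal coord 0 + (-4)·β' = +0.7703; +0.7703 ∉ [-0.6, 0.2) → out
#5 (0,4): internal coord 0 + (4)·β' = -0.7703; -0.7703 ∉ [-0.6, 0.2) → out
#6 (1,12): internal coord 1 + (12)·β' = -1.3110; -1.3110 ∉ [-0.6, 0.2) → out
#7 (11,6): internal coord 11 + (6)·β' = +9.8445; +9.8445 ∉ [-0.6, 0.2) → out
#8 (0,-6): internal coord 0 + (-6)·β' = +1.1555; +1.1555 ∉ [-0.6, 0.2) → out
#9 (1,6): internal coord 1 + (6)·β' = -0.1555; -0.1555 ∈ [-0.6, 0.2) → IN Λ

1, 9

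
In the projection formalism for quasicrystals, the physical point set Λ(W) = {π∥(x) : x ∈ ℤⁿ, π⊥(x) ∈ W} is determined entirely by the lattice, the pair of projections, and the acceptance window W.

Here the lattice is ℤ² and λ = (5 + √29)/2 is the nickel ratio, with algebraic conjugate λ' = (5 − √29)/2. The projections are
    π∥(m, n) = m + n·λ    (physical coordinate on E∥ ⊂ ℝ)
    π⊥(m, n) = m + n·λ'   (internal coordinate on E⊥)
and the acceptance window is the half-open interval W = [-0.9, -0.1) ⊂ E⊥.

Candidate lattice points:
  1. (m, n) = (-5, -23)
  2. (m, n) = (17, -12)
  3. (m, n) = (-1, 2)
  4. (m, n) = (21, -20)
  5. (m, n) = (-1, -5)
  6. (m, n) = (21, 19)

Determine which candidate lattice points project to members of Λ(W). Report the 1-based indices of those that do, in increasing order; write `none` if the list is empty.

1

λ' = (5−√29)/2 ≈ -0.19258.
#1 (-5,-23): internal coord -5 + (-23)·λ' = -0.57060; -0.57060 ∈ [-0.9, -0.1) → IN Λ
#2 (17,-12): internal coord 17 + (-12)·λ' = +19.31099; +19.31099 ∉ [-0.9, -0.1) → out
#3 (-1,2): internal coord -1 + (2)·λ' = -1.38516; -1.38516 ∉ [-0.9, -0.1) → out
#4 (21,-20): internal coord 21 + (-20)·λ' = +24.85165; +24.85165 ∉ [-0.9, -0.1) → out
#5 (-1,-5): internal coord -1 + (-5)·λ' = -0.03709; -0.03709 ∉ [-0.9, -0.1) → out
#6 (21,19): internal coord 21 + (19)·λ' = +17.34093; +17.34093 ∉ [-0.9, -0.1) → out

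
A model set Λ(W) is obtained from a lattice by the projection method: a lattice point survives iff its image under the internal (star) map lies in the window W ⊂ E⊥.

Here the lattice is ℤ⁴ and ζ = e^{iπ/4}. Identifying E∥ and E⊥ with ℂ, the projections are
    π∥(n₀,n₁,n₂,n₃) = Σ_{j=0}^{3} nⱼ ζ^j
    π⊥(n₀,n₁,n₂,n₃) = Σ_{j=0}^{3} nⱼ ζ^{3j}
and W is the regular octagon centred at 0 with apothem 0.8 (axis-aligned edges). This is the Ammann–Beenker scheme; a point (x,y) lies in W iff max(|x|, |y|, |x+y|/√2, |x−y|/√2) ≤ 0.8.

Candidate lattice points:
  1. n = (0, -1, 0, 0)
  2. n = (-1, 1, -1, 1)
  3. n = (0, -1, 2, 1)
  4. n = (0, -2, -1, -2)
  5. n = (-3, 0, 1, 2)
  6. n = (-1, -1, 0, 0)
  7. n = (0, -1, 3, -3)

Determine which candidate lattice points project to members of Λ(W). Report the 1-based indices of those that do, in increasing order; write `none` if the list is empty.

With ζ = e^{iπ/4} the internal vectors are ζ^0,ζ^3,ζ^6,ζ^9.
#1 (0, -1, 0, 0): internal (0.70711, -0.70711); octagon support 1.00000 vs apothem 0.8 → ∉ W
#2 (-1, 1, -1, 1): internal (-1.00000, 2.41421); octagon support 2.41421 vs apothem 0.8 → ∉ W
#3 (0, -1, 2, 1): internal (1.41421, -2.00000); octagon support 2.41421 vs apothem 0.8 → ∉ W
#4 (0, -2, -1, -2): internal (0.00000, -1.82843); octagon support 1.82843 vs apothem 0.8 → ∉ W
#5 (-3, 0, 1, 2): internal (-1.58579, 0.41421); octagon support 1.58579 vs apothem 0.8 → ∉ W
#6 (-1, -1, 0, 0): internal (-0.29289, -0.70711); octagon support 0.70711 vs apothem 0.8 → ∈ W
#7 (0, -1, 3, -3): internal (-1.41421, -5.82843); octagon support 5.82843 vs apothem 0.8 → ∉ W

6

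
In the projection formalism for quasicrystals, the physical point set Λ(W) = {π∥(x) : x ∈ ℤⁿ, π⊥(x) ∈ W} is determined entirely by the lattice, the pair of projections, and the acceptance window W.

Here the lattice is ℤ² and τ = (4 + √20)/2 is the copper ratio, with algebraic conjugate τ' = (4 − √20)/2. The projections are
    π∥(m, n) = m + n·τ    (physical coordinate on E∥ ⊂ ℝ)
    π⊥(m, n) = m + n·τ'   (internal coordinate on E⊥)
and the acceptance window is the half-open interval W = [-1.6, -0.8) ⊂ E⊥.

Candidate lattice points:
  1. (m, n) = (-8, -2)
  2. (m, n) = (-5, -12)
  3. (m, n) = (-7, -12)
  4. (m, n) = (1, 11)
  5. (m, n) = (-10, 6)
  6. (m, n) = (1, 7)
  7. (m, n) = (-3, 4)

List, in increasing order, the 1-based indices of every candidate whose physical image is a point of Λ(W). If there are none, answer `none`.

4

τ' = (4−√20)/2 ≈ -0.23607.
[1] lift (-8,-2): star map gives -7.52786; window check -1.6 ≤ -7.52786 < -0.8 is false → out
[2] lift (-5,-12): star map gives -2.16718; window check -1.6 ≤ -2.16718 < -0.8 is false → out
[3] lift (-7,-12): star map gives -4.16718; window check -1.6 ≤ -4.16718 < -0.8 is false → out
[4] lift (1,11): star map gives -1.59675; window check -1.6 ≤ -1.59675 < -0.8 is true → IN Λ
[5] lift (-10,6): star map gives -11.41641; window check -1.6 ≤ -11.41641 < -0.8 is false → out
[6] lift (1,7): star map gives -0.65248; window check -1.6 ≤ -0.65248 < -0.8 is false → out
[7] lift (-3,4): star map gives -3.94427; window check -1.6 ≤ -3.94427 < -0.8 is false → out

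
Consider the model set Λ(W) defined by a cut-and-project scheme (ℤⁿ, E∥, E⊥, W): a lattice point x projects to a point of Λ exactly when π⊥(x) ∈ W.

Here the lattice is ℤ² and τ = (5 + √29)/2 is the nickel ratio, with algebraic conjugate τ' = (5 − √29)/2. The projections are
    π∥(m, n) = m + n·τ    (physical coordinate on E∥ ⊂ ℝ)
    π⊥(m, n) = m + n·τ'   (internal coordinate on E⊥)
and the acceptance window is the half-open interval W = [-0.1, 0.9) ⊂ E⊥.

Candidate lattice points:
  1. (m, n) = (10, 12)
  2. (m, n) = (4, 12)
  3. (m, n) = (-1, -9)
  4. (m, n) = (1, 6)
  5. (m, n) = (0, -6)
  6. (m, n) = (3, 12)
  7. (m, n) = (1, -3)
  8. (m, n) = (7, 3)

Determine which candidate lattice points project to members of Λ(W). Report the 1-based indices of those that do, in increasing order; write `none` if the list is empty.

Compute τ' = (5−√29)/2 = -0.1926, so π⊥(m,n) = m -0.1926·n.
[1] lift (10,12): star map gives 7.6890; window check -0.1 ≤ 7.6890 < 0.9 is false → out
[2] lift (4,12): star map gives 1.6890; window check -0.1 ≤ 1.6890 < 0.9 is false → out
[3] lift (-1,-9): star map gives 0.7332; window check -0.1 ≤ 0.7332 < 0.9 is true → IN Λ
[4] lift (1,6): star map gives -0.1555; window check -0.1 ≤ -0.1555 < 0.9 is false → out
[5] lift (0,-6): star map gives 1.1555; window check -0.1 ≤ 1.1555 < 0.9 is false → out
[6] lift (3,12): star map gives 0.6890; window check -0.1 ≤ 0.6890 < 0.9 is true → IN Λ
[7] lift (1,-3): star map gives 1.5777; window check -0.1 ≤ 1.5777 < 0.9 is false → out
[8] lift (7,3): star map gives 6.4223; window check -0.1 ≤ 6.4223 < 0.9 is false → out

3, 6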